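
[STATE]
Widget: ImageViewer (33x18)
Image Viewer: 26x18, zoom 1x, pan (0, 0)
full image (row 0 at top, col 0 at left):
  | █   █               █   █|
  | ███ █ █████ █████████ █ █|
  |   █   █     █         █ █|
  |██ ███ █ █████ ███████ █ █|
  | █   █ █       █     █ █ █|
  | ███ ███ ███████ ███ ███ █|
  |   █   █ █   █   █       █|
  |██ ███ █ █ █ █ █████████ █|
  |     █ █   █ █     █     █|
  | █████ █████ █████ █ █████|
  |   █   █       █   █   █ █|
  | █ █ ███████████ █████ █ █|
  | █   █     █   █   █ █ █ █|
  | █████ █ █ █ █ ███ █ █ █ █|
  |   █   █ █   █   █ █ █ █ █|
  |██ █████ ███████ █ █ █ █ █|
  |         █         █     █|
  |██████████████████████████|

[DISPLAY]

 █   █               █   █       
 ███ █ █████ █████████ █ █       
   █   █     █         █ █       
██ ███ █ █████ ███████ █ █       
 █   █ █       █     █ █ █       
 ███ ███ ███████ ███ ███ █       
   █   █ █   █   █       █       
██ ███ █ █ █ █ █████████ █       
     █ █   █ █     █     █       
 █████ █████ █████ █ █████       
   █   █       █   █   █ █       
 █ █ ███████████ █████ █ █       
 █   █     █   █   █ █ █ █       
 █████ █ █ █ █ ███ █ █ █ █       
   █   █ █   █   █ █ █ █ █       
██ █████ ███████ █ █ █ █ █       
         █         █     █       
██████████████████████████       


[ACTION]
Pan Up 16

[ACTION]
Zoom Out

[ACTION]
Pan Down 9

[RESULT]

 █████ █████ █████ █ █████       
   █   █       █   █   █ █       
 █ █ ███████████ █████ █ █       
 █   █     █   █   █ █ █ █       
 █████ █ █ █ █ ███ █ █ █ █       
   █   █ █   █   █ █ █ █ █       
██ █████ ███████ █ █ █ █ █       
         █         █     █       
██████████████████████████       
                                 
                                 
                                 
                                 
                                 
                                 
                                 
                                 
                                 


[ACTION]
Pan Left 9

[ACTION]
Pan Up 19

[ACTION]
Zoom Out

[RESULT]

 █   █               █   █       
 ███ █ █████ █████████ █ █       
   █   █     █         █ █       
██ ███ █ █████ ███████ █ █       
 █   █ █       █     █ █ █       
 ███ ███ ███████ ███ ███ █       
   █   █ █   █   █       █       
██ ███ █ █ █ █ █████████ █       
     █ █   █ █     █     █       
 █████ █████ █████ █ █████       
   █   █       █   █   █ █       
 █ █ ███████████ █████ █ █       
 █   █     █   █   █ █ █ █       
 █████ █ █ █ █ ███ █ █ █ █       
   █   █ █   █   █ █ █ █ █       
██ █████ ███████ █ █ █ █ █       
         █         █     █       
██████████████████████████       


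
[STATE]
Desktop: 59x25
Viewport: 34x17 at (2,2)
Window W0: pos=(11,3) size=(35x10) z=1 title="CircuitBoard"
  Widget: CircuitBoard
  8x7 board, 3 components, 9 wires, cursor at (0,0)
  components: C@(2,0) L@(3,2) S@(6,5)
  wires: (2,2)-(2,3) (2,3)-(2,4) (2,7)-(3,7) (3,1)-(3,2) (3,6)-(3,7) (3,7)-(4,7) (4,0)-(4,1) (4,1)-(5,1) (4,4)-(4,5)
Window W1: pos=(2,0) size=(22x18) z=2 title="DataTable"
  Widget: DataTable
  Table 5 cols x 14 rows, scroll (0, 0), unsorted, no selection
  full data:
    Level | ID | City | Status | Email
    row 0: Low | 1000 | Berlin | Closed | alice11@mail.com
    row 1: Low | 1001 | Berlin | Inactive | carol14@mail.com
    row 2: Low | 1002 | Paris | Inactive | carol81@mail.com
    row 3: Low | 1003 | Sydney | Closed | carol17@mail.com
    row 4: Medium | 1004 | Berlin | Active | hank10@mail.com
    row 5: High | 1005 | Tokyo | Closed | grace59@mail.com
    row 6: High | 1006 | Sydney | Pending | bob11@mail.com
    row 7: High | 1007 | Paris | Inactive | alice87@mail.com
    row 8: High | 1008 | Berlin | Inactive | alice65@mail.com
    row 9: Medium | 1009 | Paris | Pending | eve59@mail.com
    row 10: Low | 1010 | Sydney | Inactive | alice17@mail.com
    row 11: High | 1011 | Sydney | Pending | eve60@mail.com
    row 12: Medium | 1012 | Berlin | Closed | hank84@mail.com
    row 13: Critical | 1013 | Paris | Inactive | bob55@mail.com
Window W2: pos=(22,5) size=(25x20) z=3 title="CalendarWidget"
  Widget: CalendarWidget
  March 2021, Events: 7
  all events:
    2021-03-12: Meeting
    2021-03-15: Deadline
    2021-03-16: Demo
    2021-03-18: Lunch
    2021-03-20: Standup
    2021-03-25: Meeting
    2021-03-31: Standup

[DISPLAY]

┠────────────────────┨            
┃Level   │ID  │City  ┃━━━━━━━━━━━━
┃────────┼────┼──────┃d           
┃Low     │1000│Berli┏━━━━━━━━━━━━━
┃Low     │1001│Berli┃ CalendarWidg
┃Low     │1002│Paris┠─────────────
┃Low     │1003│Sydne┃       March 
┃Medium  │1004│Berli┃Mo Tu We Th F
┃High    │1005│Tokyo┃ 1  2  3  4  
┃High    │1006│Sydne┃ 8  9 10 11 1
┃High    │1007│Paris┃15* 16* 17 18
┃High    │1008│Berli┃22 23 24 25* 
┃Medium  │1009│Paris┃29 30 31*    
┃Low     │1010│Sydne┃             
┃High    │1011│Sydne┃             
┗━━━━━━━━━━━━━━━━━━━┃             
                    ┃             


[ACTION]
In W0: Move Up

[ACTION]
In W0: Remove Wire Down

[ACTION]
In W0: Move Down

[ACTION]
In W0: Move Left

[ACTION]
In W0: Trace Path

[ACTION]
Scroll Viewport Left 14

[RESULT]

  ┠────────────────────┨          
  ┃Level   │ID  │City  ┃━━━━━━━━━━
  ┃────────┼────┼──────┃d         
  ┃Low     │1000│Berli┏━━━━━━━━━━━
  ┃Low     │1001│Berli┃ CalendarWi
  ┃Low     │1002│Paris┠───────────
  ┃Low     │1003│Sydne┃       Marc
  ┃Medium  │1004│Berli┃Mo Tu We Th
  ┃High    │1005│Tokyo┃ 1  2  3  4
  ┃High    │1006│Sydne┃ 8  9 10 11
  ┃High    │1007│Paris┃15* 16* 17 
  ┃High    │1008│Berli┃22 23 24 25
  ┃Medium  │1009│Paris┃29 30 31*  
  ┃Low     │1010│Sydne┃           
  ┃High    │1011│Sydne┃           
  ┗━━━━━━━━━━━━━━━━━━━┃           
                      ┃           


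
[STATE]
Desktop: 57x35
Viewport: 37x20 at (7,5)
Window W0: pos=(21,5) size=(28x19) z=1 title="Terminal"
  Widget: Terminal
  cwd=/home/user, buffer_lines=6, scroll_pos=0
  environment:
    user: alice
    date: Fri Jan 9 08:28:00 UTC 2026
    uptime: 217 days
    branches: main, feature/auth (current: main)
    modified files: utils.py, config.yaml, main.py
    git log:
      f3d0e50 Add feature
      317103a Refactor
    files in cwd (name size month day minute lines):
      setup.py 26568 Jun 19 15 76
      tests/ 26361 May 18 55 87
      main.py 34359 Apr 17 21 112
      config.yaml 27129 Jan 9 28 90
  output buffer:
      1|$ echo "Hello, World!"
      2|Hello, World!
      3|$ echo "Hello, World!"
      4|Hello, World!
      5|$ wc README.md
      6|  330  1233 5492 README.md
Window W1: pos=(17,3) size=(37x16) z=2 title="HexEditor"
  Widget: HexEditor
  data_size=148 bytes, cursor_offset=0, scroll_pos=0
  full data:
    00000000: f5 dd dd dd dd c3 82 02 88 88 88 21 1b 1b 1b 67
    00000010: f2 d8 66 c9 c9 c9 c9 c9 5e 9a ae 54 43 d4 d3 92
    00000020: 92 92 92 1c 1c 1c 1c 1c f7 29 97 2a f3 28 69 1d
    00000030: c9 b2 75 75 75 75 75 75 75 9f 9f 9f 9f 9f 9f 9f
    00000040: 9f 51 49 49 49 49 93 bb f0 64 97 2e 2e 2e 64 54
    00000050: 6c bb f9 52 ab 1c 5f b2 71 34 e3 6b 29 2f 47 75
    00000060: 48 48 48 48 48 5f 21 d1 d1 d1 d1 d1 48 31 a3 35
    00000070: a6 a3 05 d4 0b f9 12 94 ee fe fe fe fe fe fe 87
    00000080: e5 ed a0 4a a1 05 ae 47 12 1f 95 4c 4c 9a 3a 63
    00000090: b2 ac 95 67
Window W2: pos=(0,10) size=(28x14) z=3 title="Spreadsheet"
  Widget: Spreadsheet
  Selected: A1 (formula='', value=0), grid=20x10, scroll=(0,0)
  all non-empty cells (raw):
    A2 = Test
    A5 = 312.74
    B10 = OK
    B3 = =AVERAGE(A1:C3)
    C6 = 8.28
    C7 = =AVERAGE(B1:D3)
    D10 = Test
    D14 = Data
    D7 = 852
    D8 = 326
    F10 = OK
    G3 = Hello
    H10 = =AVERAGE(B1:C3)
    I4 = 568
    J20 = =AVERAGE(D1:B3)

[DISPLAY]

          ┠──────────────────────────
          ┃00000000  F5 dd dd dd dd c
          ┃00000010  f2 d8 66 c9 c9 c
          ┃00000020  92 92 92 1c 1c 1
          ┃00000030  c9 b2 75 75 75 7
━━━━━━━━━━━━━━━━━━━━┓9f 51 49 49 49 4
dsheet              ┃6c bb f9 52 ab 1
────────────────────┨48 48 48 48 48 5
                    ┃a6 a3 05 d4 0b f
 A       B       C  ┃e5 ed a0 4a a1 0
--------------------┃b2 ac 95 67     
   [0]       0      ┃                
st           0      ┃                
     0#CIRC!        ┃━━━━━━━━━━━━━━━━
     0       0      ┃                
312.74       0      ┃                
     0       0    8.┃                
     0       0#CIRC!┃                
━━━━━━━━━━━━━━━━━━━━┛━━━━━━━━━━━━━━━━
                                     


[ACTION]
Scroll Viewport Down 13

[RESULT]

--------------------┃b2 ac 95 67     
   [0]       0      ┃                
st           0      ┃                
     0#CIRC!        ┃━━━━━━━━━━━━━━━━
     0       0      ┃                
312.74       0      ┃                
     0       0    8.┃                
     0       0#CIRC!┃                
━━━━━━━━━━━━━━━━━━━━┛━━━━━━━━━━━━━━━━
                                     
                                     
                                     
                                     
                                     
                                     
                                     
                                     
                                     
                                     
                                     


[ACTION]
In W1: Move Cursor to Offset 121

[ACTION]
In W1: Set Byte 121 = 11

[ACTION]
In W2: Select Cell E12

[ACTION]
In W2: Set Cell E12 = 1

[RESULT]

--------------------┃b2 ac 95 67     
     0       0      ┃                
st           0      ┃                
     0#CIRC!        ┃━━━━━━━━━━━━━━━━
     0       0      ┃                
312.74       0      ┃                
     0       0    8.┃                
     0       0#CIRC!┃                
━━━━━━━━━━━━━━━━━━━━┛━━━━━━━━━━━━━━━━
                                     
                                     
                                     
                                     
                                     
                                     
                                     
                                     
                                     
                                     
                                     


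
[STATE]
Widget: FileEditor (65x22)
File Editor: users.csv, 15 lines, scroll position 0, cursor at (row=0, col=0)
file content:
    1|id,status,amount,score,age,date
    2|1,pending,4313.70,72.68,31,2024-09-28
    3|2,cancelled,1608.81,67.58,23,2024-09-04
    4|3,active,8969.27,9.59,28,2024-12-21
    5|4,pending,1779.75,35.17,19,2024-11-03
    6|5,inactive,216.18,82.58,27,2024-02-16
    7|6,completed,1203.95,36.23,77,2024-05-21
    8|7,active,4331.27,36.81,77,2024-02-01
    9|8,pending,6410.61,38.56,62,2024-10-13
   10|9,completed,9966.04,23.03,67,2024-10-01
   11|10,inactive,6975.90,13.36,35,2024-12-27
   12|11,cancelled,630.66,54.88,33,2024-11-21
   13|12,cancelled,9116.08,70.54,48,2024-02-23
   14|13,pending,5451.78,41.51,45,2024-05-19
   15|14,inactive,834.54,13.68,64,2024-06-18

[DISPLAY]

█d,status,amount,score,age,date                                 ▲
1,pending,4313.70,72.68,31,2024-09-28                           █
2,cancelled,1608.81,67.58,23,2024-09-04                         ░
3,active,8969.27,9.59,28,2024-12-21                             ░
4,pending,1779.75,35.17,19,2024-11-03                           ░
5,inactive,216.18,82.58,27,2024-02-16                           ░
6,completed,1203.95,36.23,77,2024-05-21                         ░
7,active,4331.27,36.81,77,2024-02-01                            ░
8,pending,6410.61,38.56,62,2024-10-13                           ░
9,completed,9966.04,23.03,67,2024-10-01                         ░
10,inactive,6975.90,13.36,35,2024-12-27                         ░
11,cancelled,630.66,54.88,33,2024-11-21                         ░
12,cancelled,9116.08,70.54,48,2024-02-23                        ░
13,pending,5451.78,41.51,45,2024-05-19                          ░
14,inactive,834.54,13.68,64,2024-06-18                          ░
                                                                ░
                                                                ░
                                                                ░
                                                                ░
                                                                ░
                                                                ░
                                                                ▼


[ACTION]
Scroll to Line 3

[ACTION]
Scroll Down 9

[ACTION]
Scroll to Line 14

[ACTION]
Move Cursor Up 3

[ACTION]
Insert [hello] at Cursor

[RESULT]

hello█d,status,amount,score,age,date                            ▲
1,pending,4313.70,72.68,31,2024-09-28                           █
2,cancelled,1608.81,67.58,23,2024-09-04                         ░
3,active,8969.27,9.59,28,2024-12-21                             ░
4,pending,1779.75,35.17,19,2024-11-03                           ░
5,inactive,216.18,82.58,27,2024-02-16                           ░
6,completed,1203.95,36.23,77,2024-05-21                         ░
7,active,4331.27,36.81,77,2024-02-01                            ░
8,pending,6410.61,38.56,62,2024-10-13                           ░
9,completed,9966.04,23.03,67,2024-10-01                         ░
10,inactive,6975.90,13.36,35,2024-12-27                         ░
11,cancelled,630.66,54.88,33,2024-11-21                         ░
12,cancelled,9116.08,70.54,48,2024-02-23                        ░
13,pending,5451.78,41.51,45,2024-05-19                          ░
14,inactive,834.54,13.68,64,2024-06-18                          ░
                                                                ░
                                                                ░
                                                                ░
                                                                ░
                                                                ░
                                                                ░
                                                                ▼


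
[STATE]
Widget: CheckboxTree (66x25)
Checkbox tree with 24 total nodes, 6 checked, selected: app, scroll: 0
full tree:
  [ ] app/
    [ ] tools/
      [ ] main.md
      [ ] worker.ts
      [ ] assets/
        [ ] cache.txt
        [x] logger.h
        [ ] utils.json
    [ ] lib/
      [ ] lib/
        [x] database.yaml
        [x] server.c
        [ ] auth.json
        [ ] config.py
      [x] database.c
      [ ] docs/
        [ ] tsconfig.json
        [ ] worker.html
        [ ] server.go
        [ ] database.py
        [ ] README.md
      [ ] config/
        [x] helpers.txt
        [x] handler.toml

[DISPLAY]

>[-] app/                                                         
   [-] tools/                                                     
     [ ] main.md                                                  
     [ ] worker.ts                                                
     [-] assets/                                                  
       [ ] cache.txt                                              
       [x] logger.h                                               
       [ ] utils.json                                             
   [-] lib/                                                       
     [-] lib/                                                     
       [x] database.yaml                                          
       [x] server.c                                               
       [ ] auth.json                                              
       [ ] config.py                                              
     [x] database.c                                               
     [ ] docs/                                                    
       [ ] tsconfig.json                                          
       [ ] worker.html                                            
       [ ] server.go                                              
       [ ] database.py                                            
       [ ] README.md                                              
     [x] config/                                                  
       [x] helpers.txt                                            
       [x] handler.toml                                           
                                                                  


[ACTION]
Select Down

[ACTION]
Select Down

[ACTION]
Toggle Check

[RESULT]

 [-] app/                                                         
   [-] tools/                                                     
>    [x] main.md                                                  
     [ ] worker.ts                                                
     [-] assets/                                                  
       [ ] cache.txt                                              
       [x] logger.h                                               
       [ ] utils.json                                             
   [-] lib/                                                       
     [-] lib/                                                     
       [x] database.yaml                                          
       [x] server.c                                               
       [ ] auth.json                                              
       [ ] config.py                                              
     [x] database.c                                               
     [ ] docs/                                                    
       [ ] tsconfig.json                                          
       [ ] worker.html                                            
       [ ] server.go                                              
       [ ] database.py                                            
       [ ] README.md                                              
     [x] config/                                                  
       [x] helpers.txt                                            
       [x] handler.toml                                           
                                                                  


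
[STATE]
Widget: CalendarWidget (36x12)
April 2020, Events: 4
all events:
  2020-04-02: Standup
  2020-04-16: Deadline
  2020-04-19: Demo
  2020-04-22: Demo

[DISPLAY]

             April 2020             
Mo Tu We Th Fr Sa Su                
       1  2*  3  4  5               
 6  7  8  9 10 11 12                
13 14 15 16* 17 18 19*              
20 21 22* 23 24 25 26               
27 28 29 30                         
                                    
                                    
                                    
                                    
                                    


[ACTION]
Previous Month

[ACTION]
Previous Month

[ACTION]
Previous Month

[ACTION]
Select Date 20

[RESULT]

            January 2020            
Mo Tu We Th Fr Sa Su                
       1  2  3  4  5                
 6  7  8  9 10 11 12                
13 14 15 16 17 18 19                
[20] 21 22 23 24 25 26              
27 28 29 30 31                      
                                    
                                    
                                    
                                    
                                    


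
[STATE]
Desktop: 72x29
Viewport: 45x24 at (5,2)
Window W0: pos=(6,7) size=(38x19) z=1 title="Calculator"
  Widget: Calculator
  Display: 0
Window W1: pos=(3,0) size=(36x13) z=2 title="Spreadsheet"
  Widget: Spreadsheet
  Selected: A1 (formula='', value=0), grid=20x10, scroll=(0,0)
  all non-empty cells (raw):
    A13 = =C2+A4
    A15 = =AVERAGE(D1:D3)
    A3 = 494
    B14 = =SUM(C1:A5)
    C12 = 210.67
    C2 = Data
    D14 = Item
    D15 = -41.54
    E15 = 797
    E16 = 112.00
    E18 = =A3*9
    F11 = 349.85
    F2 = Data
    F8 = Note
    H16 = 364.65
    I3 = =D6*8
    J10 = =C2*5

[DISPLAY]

─────────────────────────────────┨           
1:                               ┃           
      A       B       C       D  ┃           
---------------------------------┃           
 1      [0]       0       0      ┃           
 2        0       0Data          ┃━━━━┓      
 3      494       0       0      ┃    ┃      
 4        0       0       0      ┃────┨      
 5        0       0       0      ┃   0┃      
 6        0       0       0      ┃    ┃      
━━━━━━━━━━━━━━━━━━━━━━━━━━━━━━━━━┛    ┃      
 ┃├───┼───┼───┼───┤                   ┃      
 ┃│ 4 │ 5 │ 6 │ × │                   ┃      
 ┃├───┼───┼───┼───┤                   ┃      
 ┃│ 1 │ 2 │ 3 │ - │                   ┃      
 ┃├───┼───┼───┼───┤                   ┃      
 ┃│ 0 │ . │ = │ + │                   ┃      
 ┃├───┼───┼───┼───┤                   ┃      
 ┃│ C │ MC│ MR│ M+│                   ┃      
 ┃└───┴───┴───┴───┘                   ┃      
 ┃                                    ┃      
 ┃                                    ┃      
 ┃                                    ┃      
 ┗━━━━━━━━━━━━━━━━━━━━━━━━━━━━━━━━━━━━┛      


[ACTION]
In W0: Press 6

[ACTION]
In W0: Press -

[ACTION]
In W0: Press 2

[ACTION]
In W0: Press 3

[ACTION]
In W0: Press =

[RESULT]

─────────────────────────────────┨           
1:                               ┃           
      A       B       C       D  ┃           
---------------------------------┃           
 1      [0]       0       0      ┃           
 2        0       0Data          ┃━━━━┓      
 3      494       0       0      ┃    ┃      
 4        0       0       0      ┃────┨      
 5        0       0       0      ┃ -17┃      
 6        0       0       0      ┃    ┃      
━━━━━━━━━━━━━━━━━━━━━━━━━━━━━━━━━┛    ┃      
 ┃├───┼───┼───┼───┤                   ┃      
 ┃│ 4 │ 5 │ 6 │ × │                   ┃      
 ┃├───┼───┼───┼───┤                   ┃      
 ┃│ 1 │ 2 │ 3 │ - │                   ┃      
 ┃├───┼───┼───┼───┤                   ┃      
 ┃│ 0 │ . │ = │ + │                   ┃      
 ┃├───┼───┼───┼───┤                   ┃      
 ┃│ C │ MC│ MR│ M+│                   ┃      
 ┃└───┴───┴───┴───┘                   ┃      
 ┃                                    ┃      
 ┃                                    ┃      
 ┃                                    ┃      
 ┗━━━━━━━━━━━━━━━━━━━━━━━━━━━━━━━━━━━━┛      


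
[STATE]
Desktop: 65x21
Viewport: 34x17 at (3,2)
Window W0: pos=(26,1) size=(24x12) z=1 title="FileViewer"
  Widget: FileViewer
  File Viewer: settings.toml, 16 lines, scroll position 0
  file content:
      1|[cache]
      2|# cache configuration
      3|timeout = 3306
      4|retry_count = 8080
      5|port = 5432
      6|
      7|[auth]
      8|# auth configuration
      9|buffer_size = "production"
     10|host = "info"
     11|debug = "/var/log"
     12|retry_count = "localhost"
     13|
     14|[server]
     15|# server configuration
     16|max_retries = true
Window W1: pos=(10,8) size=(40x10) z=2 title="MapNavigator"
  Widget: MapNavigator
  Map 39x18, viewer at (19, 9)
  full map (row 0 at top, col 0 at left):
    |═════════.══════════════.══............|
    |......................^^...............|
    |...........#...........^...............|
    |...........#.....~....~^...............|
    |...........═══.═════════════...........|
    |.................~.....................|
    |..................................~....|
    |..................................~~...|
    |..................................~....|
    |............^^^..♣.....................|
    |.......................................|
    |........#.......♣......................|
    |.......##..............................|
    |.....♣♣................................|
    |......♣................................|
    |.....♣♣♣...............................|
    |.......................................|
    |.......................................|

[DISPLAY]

                       ┃ FileViewe
                       ┠──────────
                       ┃[cache]   
                       ┃# cache co
                       ┃timeout = 
                       ┃retry_coun
       ┏━━━━━━━━━━━━━━━━━━━━━━━━━━
       ┃ MapNavigator             
       ┠──────────────────────────
       ┃..........................
       ┃..........................
       ┃..........................
       ┃............^^^..♣.@......
       ┃..........................
       ┃........#.......♣.........
       ┗━━━━━━━━━━━━━━━━━━━━━━━━━━
                                  


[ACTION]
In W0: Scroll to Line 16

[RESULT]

                       ┃ FileViewe
                       ┠──────────
                       ┃buffer_siz
                       ┃host = "in
                       ┃debug = "/
                       ┃retry_coun
       ┏━━━━━━━━━━━━━━━━━━━━━━━━━━
       ┃ MapNavigator             
       ┠──────────────────────────
       ┃..........................
       ┃..........................
       ┃..........................
       ┃............^^^..♣.@......
       ┃..........................
       ┃........#.......♣.........
       ┗━━━━━━━━━━━━━━━━━━━━━━━━━━
                                  


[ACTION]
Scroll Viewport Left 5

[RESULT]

                          ┃ FileVi
                          ┠───────
                          ┃buffer_
                          ┃host = 
                          ┃debug =
                          ┃retry_c
          ┏━━━━━━━━━━━━━━━━━━━━━━━
          ┃ MapNavigator          
          ┠───────────────────────
          ┃.......................
          ┃.......................
          ┃.......................
          ┃............^^^..♣.@...
          ┃.......................
          ┃........#.......♣......
          ┗━━━━━━━━━━━━━━━━━━━━━━━
                                  


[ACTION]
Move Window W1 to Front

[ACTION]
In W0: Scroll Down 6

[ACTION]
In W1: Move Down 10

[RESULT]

                          ┃ FileVi
                          ┠───────
                          ┃buffer_
                          ┃host = 
                          ┃debug =
                          ┃retry_c
          ┏━━━━━━━━━━━━━━━━━━━━━━━
          ┃ MapNavigator          
          ┠───────────────────────
          ┃......♣................
          ┃.....♣♣♣...............
          ┃.......................
          ┃...................@...
          ┃                       
          ┃                       
          ┗━━━━━━━━━━━━━━━━━━━━━━━
                                  


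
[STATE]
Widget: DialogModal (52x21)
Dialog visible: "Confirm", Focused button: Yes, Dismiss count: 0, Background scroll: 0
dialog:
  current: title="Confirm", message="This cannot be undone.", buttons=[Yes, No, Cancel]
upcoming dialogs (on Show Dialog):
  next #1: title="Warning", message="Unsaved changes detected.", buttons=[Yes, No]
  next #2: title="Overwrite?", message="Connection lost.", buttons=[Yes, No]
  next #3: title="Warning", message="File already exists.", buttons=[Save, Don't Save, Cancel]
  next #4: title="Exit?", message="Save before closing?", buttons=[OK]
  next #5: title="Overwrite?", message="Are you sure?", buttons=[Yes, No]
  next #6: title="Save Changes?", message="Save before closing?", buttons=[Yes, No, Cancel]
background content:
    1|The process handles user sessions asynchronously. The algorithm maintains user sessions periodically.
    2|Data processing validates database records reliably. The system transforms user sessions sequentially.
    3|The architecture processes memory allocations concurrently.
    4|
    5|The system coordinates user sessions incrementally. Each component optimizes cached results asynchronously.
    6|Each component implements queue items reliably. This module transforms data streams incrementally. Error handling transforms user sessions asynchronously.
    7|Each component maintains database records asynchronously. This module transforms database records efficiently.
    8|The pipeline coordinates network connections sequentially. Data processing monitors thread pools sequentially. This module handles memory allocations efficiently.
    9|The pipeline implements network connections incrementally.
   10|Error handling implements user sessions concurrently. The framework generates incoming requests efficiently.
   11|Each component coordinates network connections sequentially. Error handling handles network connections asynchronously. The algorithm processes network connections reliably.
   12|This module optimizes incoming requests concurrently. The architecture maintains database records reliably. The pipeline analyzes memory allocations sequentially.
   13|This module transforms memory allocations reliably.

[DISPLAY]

The process handles user sessions asynchronously. Th
Data processing validates database records reliably.
The architecture processes memory allocations concur
                                                    
The system coordinates user sessions incrementally. 
Each component implements queue items reliably. This
Each component maintains database records asynchrono
The pipeline coordinates network connections sequent
The pipeline ┌────────────────────────┐ions incremen
Error handlin│        Confirm         │ concurrently
Each componen│ This cannot be undone. │ections seque
This module o│  [Yes]  No   Cancel    │ concurrently
This module t└────────────────────────┘ns reliably. 
                                                    
                                                    
                                                    
                                                    
                                                    
                                                    
                                                    
                                                    


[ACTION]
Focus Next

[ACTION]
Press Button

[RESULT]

The process handles user sessions asynchronously. Th
Data processing validates database records reliably.
The architecture processes memory allocations concur
                                                    
The system coordinates user sessions incrementally. 
Each component implements queue items reliably. This
Each component maintains database records asynchrono
The pipeline coordinates network connections sequent
The pipeline implements network connections incremen
Error handling implements user sessions concurrently
Each component coordinates network connections seque
This module optimizes incoming requests concurrently
This module transforms memory allocations reliably. 
                                                    
                                                    
                                                    
                                                    
                                                    
                                                    
                                                    
                                                    


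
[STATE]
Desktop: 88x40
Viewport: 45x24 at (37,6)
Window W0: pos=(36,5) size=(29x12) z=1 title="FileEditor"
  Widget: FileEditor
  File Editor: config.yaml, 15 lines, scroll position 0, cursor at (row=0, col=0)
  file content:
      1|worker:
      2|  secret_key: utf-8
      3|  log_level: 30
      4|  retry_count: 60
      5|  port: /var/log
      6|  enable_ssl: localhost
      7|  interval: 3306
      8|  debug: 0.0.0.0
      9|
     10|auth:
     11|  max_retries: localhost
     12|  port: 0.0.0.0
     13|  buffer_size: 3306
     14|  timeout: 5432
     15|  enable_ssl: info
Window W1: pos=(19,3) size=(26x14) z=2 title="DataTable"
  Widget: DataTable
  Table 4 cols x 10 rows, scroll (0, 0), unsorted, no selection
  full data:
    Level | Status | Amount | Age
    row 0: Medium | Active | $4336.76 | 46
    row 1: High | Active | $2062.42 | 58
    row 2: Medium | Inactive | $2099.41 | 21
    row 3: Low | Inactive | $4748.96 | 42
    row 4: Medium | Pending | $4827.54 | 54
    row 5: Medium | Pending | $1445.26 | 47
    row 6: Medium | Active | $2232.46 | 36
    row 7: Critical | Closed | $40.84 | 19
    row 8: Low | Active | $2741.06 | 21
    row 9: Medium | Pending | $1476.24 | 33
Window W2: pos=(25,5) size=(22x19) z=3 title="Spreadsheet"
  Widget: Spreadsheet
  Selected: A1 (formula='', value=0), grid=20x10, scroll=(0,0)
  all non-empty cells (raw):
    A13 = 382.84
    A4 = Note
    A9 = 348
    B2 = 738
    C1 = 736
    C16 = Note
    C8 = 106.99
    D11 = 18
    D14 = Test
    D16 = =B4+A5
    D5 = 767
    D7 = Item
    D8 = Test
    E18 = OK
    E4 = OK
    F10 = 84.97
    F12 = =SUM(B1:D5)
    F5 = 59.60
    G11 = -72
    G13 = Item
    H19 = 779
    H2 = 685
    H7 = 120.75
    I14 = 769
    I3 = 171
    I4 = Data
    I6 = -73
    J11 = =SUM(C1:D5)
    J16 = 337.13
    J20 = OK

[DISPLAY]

t        ┃r                ┃                 
─────────┨─────────────────┨                 
         ┃                ▲┃                 
    B    ┃ey: utf-8       █┃                 
---------┃l: 30           ░┃                 
]       0┃unt: 60         ░┃                 
0     738┃ar/log          ░┃                 
0       0┃sl: localhost   ░┃                 
        0┃: 3306          ░┃                 
0       0┃.0.0.0          ▼┃                 
0       0┃━━━━━━━━━━━━━━━━━┛                 
0       0┃                                   
0       0┃                                   
8       0┃                                   
0       0┃                                   
0       0┃                                   
0       0┃                                   
━━━━━━━━━┛                                   
                                             
                                             
                                             
                                             
                                             
                                             


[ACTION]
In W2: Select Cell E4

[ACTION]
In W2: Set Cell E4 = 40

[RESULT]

t        ┃r                ┃                 
─────────┨─────────────────┨                 
         ┃                ▲┃                 
    B    ┃ey: utf-8       █┃                 
---------┃l: 30           ░┃                 
0       0┃unt: 60         ░┃                 
0     738┃ar/log          ░┃                 
0       0┃sl: localhost   ░┃                 
        0┃: 3306          ░┃                 
0       0┃.0.0.0          ▼┃                 
0       0┃━━━━━━━━━━━━━━━━━┛                 
0       0┃                                   
0       0┃                                   
8       0┃                                   
0       0┃                                   
0       0┃                                   
0       0┃                                   
━━━━━━━━━┛                                   
                                             
                                             
                                             
                                             
                                             
                                             


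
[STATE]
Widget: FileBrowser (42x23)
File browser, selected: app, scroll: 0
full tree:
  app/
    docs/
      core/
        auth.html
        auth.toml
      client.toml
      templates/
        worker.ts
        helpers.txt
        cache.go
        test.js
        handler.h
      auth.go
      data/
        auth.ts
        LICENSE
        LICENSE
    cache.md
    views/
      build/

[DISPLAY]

> [-] app/                                
    [+] docs/                             
    cache.md                              
    [+] views/                            
                                          
                                          
                                          
                                          
                                          
                                          
                                          
                                          
                                          
                                          
                                          
                                          
                                          
                                          
                                          
                                          
                                          
                                          
                                          


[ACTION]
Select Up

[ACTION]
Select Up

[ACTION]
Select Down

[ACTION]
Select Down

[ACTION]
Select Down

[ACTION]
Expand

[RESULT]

  [-] app/                                
    [+] docs/                             
    cache.md                              
  > [-] views/                            
      [+] build/                          
                                          
                                          
                                          
                                          
                                          
                                          
                                          
                                          
                                          
                                          
                                          
                                          
                                          
                                          
                                          
                                          
                                          
                                          
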